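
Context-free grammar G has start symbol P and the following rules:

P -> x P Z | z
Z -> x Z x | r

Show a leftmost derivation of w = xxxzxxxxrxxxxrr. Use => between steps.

P => xPZ   [P -> x P Z]
xPZ => xxPZZ   [P -> x P Z]
xxPZZ => xxxPZZZ   [P -> x P Z]
xxxPZZZ => xxxzZZZ   [P -> z]
xxxzZZZ => xxxzxZxZZ   [Z -> x Z x]
xxxzxZxZZ => xxxzxxZxxZZ   [Z -> x Z x]
xxxzxxZxxZZ => xxxzxxxZxxxZZ   [Z -> x Z x]
xxxzxxxZxxxZZ => xxxzxxxxZxxxxZZ   [Z -> x Z x]
xxxzxxxxZxxxxZZ => xxxzxxxxrxxxxZZ   [Z -> r]
xxxzxxxxrxxxxZZ => xxxzxxxxrxxxxrZ   [Z -> r]
xxxzxxxxrxxxxrZ => xxxzxxxxrxxxxrr   [Z -> r]

P=>xPZ=>xxPZZ=>xxxPZZZ=>xxxzZZZ=>xxxzxZxZZ=>xxxzxxZxxZZ=>xxxzxxxZxxxZZ=>xxxzxxxxZxxxxZZ=>xxxzxxxxrxxxxZZ=>xxxzxxxxrxxxxrZ=>xxxzxxxxrxxxxrr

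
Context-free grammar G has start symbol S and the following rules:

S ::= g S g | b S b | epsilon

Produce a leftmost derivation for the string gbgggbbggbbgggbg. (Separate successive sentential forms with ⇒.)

S⇒gSg⇒gbSbg⇒gbgSgbg⇒gbggSggbg⇒gbgggSgggbg⇒gbgggbSbgggbg⇒gbgggbbSbbgggbg⇒gbgggbbgSgbbgggbg⇒gbgggbbggbbgggbg

S ⇒ gSg   [S ::= g S g]
gSg ⇒ gbSbg   [S ::= b S b]
gbSbg ⇒ gbgSgbg   [S ::= g S g]
gbgSgbg ⇒ gbggSggbg   [S ::= g S g]
gbggSggbg ⇒ gbgggSgggbg   [S ::= g S g]
gbgggSgggbg ⇒ gbgggbSbgggbg   [S ::= b S b]
gbgggbSbgggbg ⇒ gbgggbbSbbgggbg   [S ::= b S b]
gbgggbbSbbgggbg ⇒ gbgggbbgSgbbgggbg   [S ::= g S g]
gbgggbbgSgbbgggbg ⇒ gbgggbbggbbgggbg   [S ::= epsilon]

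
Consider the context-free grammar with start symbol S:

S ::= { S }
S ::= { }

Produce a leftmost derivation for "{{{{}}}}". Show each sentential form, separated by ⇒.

S⇒{S}⇒{{S}}⇒{{{S}}}⇒{{{{}}}}

S ⇒ {S}   [S ::= { S }]
{S} ⇒ {{S}}   [S ::= { S }]
{{S}} ⇒ {{{S}}}   [S ::= { S }]
{{{S}}} ⇒ {{{{}}}}   [S ::= { }]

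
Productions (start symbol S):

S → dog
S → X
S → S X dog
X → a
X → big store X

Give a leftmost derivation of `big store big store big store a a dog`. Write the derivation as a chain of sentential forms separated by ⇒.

S ⇒ S X dog ⇒ X X dog ⇒ big store X X dog ⇒ big store big store X X dog ⇒ big store big store big store X X dog ⇒ big store big store big store a X dog ⇒ big store big store big store a a dog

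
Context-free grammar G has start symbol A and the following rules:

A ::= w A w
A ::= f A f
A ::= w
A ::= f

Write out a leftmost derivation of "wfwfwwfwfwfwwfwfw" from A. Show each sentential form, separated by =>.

A => wAw => wfAfw => wfwAwfw => wfwfAfwfw => wfwfwAwfwfw => wfwfwwAwwfwfw => wfwfwwfAfwwfwfw => wfwfwwfwAwfwwfwfw => wfwfwwfwfwfwwfwfw

A => wAw   [A ::= w A w]
wAw => wfAfw   [A ::= f A f]
wfAfw => wfwAwfw   [A ::= w A w]
wfwAwfw => wfwfAfwfw   [A ::= f A f]
wfwfAfwfw => wfwfwAwfwfw   [A ::= w A w]
wfwfwAwfwfw => wfwfwwAwwfwfw   [A ::= w A w]
wfwfwwAwwfwfw => wfwfwwfAfwwfwfw   [A ::= f A f]
wfwfwwfAfwwfwfw => wfwfwwfwAwfwwfwfw   [A ::= w A w]
wfwfwwfwAwfwwfwfw => wfwfwwfwfwfwwfwfw   [A ::= f]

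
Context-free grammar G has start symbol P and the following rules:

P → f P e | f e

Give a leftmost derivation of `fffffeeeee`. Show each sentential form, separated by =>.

P => fPe => ffPee => fffPeee => ffffPeeee => fffffeeeee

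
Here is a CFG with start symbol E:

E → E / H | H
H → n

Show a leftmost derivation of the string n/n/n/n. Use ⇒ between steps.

E⇒E/H⇒E/H/H⇒E/H/H/H⇒H/H/H/H⇒n/H/H/H⇒n/n/H/H⇒n/n/n/H⇒n/n/n/n

E ⇒ E/H   [E → E / H]
E/H ⇒ E/H/H   [E → E / H]
E/H/H ⇒ E/H/H/H   [E → E / H]
E/H/H/H ⇒ H/H/H/H   [E → H]
H/H/H/H ⇒ n/H/H/H   [H → n]
n/H/H/H ⇒ n/n/H/H   [H → n]
n/n/H/H ⇒ n/n/n/H   [H → n]
n/n/n/H ⇒ n/n/n/n   [H → n]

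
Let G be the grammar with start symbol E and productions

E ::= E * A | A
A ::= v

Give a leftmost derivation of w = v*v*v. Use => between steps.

E => E*A => E*A*A => A*A*A => v*A*A => v*v*A => v*v*v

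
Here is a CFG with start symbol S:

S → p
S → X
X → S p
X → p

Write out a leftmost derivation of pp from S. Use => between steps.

S => X => Sp => Xp => pp

S => X   [S → X]
X => Sp   [X → S p]
Sp => Xp   [S → X]
Xp => pp   [X → p]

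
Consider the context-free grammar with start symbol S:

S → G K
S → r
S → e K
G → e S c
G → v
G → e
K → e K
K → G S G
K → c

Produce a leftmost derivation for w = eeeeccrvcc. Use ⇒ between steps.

S ⇒ GK ⇒ eScK ⇒ eeKcK ⇒ eeGSGcK ⇒ eeeScSGcK ⇒ eeeeKcSGcK ⇒ eeeeccSGcK ⇒ eeeeccrGcK ⇒ eeeeccrvcK ⇒ eeeeccrvcc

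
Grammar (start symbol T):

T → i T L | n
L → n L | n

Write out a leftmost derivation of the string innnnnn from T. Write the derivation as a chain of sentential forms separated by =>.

T => iTL => inL => innL => innnL => innnnL => innnnnL => innnnnn

T => iTL   [T → i T L]
iTL => inL   [T → n]
inL => innL   [L → n L]
innL => innnL   [L → n L]
innnL => innnnL   [L → n L]
innnnL => innnnnL   [L → n L]
innnnnL => innnnnn   [L → n]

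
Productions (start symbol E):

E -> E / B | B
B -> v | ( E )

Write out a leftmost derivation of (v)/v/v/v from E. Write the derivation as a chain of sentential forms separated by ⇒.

E ⇒ E/B   [E -> E / B]
E/B ⇒ E/B/B   [E -> E / B]
E/B/B ⇒ E/B/B/B   [E -> E / B]
E/B/B/B ⇒ B/B/B/B   [E -> B]
B/B/B/B ⇒ (E)/B/B/B   [B -> ( E )]
(E)/B/B/B ⇒ (B)/B/B/B   [E -> B]
(B)/B/B/B ⇒ (v)/B/B/B   [B -> v]
(v)/B/B/B ⇒ (v)/v/B/B   [B -> v]
(v)/v/B/B ⇒ (v)/v/v/B   [B -> v]
(v)/v/v/B ⇒ (v)/v/v/v   [B -> v]

E ⇒ E/B ⇒ E/B/B ⇒ E/B/B/B ⇒ B/B/B/B ⇒ (E)/B/B/B ⇒ (B)/B/B/B ⇒ (v)/B/B/B ⇒ (v)/v/B/B ⇒ (v)/v/v/B ⇒ (v)/v/v/v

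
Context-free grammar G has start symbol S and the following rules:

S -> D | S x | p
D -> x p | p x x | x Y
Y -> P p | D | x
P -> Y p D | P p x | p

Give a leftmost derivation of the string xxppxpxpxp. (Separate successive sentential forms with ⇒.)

S ⇒ D ⇒ xY ⇒ xD ⇒ xxY ⇒ xxPp ⇒ xxPpxp ⇒ xxPpxpxp ⇒ xxPpxpxpxp ⇒ xxppxpxpxp

S ⇒ D   [S -> D]
D ⇒ xY   [D -> x Y]
xY ⇒ xD   [Y -> D]
xD ⇒ xxY   [D -> x Y]
xxY ⇒ xxPp   [Y -> P p]
xxPp ⇒ xxPpxp   [P -> P p x]
xxPpxp ⇒ xxPpxpxp   [P -> P p x]
xxPpxpxp ⇒ xxPpxpxpxp   [P -> P p x]
xxPpxpxpxp ⇒ xxppxpxpxp   [P -> p]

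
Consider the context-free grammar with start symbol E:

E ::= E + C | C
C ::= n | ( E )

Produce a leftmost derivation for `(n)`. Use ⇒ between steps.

E ⇒ C   [E ::= C]
C ⇒ (E)   [C ::= ( E )]
(E) ⇒ (C)   [E ::= C]
(C) ⇒ (n)   [C ::= n]

E ⇒ C ⇒ (E) ⇒ (C) ⇒ (n)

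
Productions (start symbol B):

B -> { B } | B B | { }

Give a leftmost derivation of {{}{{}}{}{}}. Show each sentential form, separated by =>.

B => {B} => {BB} => {BBB} => {{}BB} => {{}BBB} => {{}{B}BB} => {{}{{}}BB} => {{}{{}}{}B} => {{}{{}}{}{}}

B => {B}   [B -> { B }]
{B} => {BB}   [B -> B B]
{BB} => {BBB}   [B -> B B]
{BBB} => {{}BB}   [B -> { }]
{{}BB} => {{}BBB}   [B -> B B]
{{}BBB} => {{}{B}BB}   [B -> { B }]
{{}{B}BB} => {{}{{}}BB}   [B -> { }]
{{}{{}}BB} => {{}{{}}{}B}   [B -> { }]
{{}{{}}{}B} => {{}{{}}{}{}}   [B -> { }]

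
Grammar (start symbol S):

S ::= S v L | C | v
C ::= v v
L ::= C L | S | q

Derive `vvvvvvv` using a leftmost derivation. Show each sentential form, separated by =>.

S => SvL => CvL => vvvL => vvvCL => vvvvvL => vvvvvS => vvvvvC => vvvvvvv

S => SvL   [S ::= S v L]
SvL => CvL   [S ::= C]
CvL => vvvL   [C ::= v v]
vvvL => vvvCL   [L ::= C L]
vvvCL => vvvvvL   [C ::= v v]
vvvvvL => vvvvvS   [L ::= S]
vvvvvS => vvvvvC   [S ::= C]
vvvvvC => vvvvvvv   [C ::= v v]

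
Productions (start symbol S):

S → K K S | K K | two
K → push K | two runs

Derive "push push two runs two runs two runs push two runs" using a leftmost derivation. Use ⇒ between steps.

S ⇒ K K S ⇒ push K K S ⇒ push push K K S ⇒ push push two runs K S ⇒ push push two runs two runs S ⇒ push push two runs two runs K K ⇒ push push two runs two runs two runs K ⇒ push push two runs two runs two runs push K ⇒ push push two runs two runs two runs push two runs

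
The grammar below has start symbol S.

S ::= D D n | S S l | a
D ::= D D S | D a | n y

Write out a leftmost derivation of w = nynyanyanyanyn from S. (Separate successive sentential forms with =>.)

S => DDn => DDSDn => DDSDSDn => DDSDSDSDn => nyDSDSDSDn => nynySDSDSDn => nynyaDSDSDn => nynyanySDSDn => nynyanyaDSDn => nynyanyanySDn => nynyanyanyaDn => nynyanyanyanyn

S => DDn   [S ::= D D n]
DDn => DDSDn   [D ::= D D S]
DDSDn => DDSDSDn   [D ::= D D S]
DDSDSDn => DDSDSDSDn   [D ::= D D S]
DDSDSDSDn => nyDSDSDSDn   [D ::= n y]
nyDSDSDSDn => nynySDSDSDn   [D ::= n y]
nynySDSDSDn => nynyaDSDSDn   [S ::= a]
nynyaDSDSDn => nynyanySDSDn   [D ::= n y]
nynyanySDSDn => nynyanyaDSDn   [S ::= a]
nynyanyaDSDn => nynyanyanySDn   [D ::= n y]
nynyanyanySDn => nynyanyanyaDn   [S ::= a]
nynyanyanyaDn => nynyanyanyanyn   [D ::= n y]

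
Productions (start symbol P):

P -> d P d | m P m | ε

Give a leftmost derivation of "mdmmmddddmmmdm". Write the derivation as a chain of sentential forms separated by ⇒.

P ⇒ mPm ⇒ mdPdm ⇒ mdmPmdm ⇒ mdmmPmmdm ⇒ mdmmmPmmmdm ⇒ mdmmmdPdmmmdm ⇒ mdmmmddPddmmmdm ⇒ mdmmmddddmmmdm

P ⇒ mPm   [P -> m P m]
mPm ⇒ mdPdm   [P -> d P d]
mdPdm ⇒ mdmPmdm   [P -> m P m]
mdmPmdm ⇒ mdmmPmmdm   [P -> m P m]
mdmmPmmdm ⇒ mdmmmPmmmdm   [P -> m P m]
mdmmmPmmmdm ⇒ mdmmmdPdmmmdm   [P -> d P d]
mdmmmdPdmmmdm ⇒ mdmmmddPddmmmdm   [P -> d P d]
mdmmmddPddmmmdm ⇒ mdmmmddddmmmdm   [P -> ε]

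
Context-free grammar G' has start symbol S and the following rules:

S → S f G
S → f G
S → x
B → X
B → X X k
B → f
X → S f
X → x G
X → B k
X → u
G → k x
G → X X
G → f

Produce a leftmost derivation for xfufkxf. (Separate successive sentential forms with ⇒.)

S ⇒ SfG ⇒ xfG ⇒ xfXX ⇒ xfuX ⇒ xfuSf ⇒ xfufGf ⇒ xfufkxf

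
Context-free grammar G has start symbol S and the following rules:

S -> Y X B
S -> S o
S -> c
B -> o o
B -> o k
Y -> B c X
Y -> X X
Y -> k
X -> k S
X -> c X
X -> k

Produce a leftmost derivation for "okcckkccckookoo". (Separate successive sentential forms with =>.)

S => YXB   [S -> Y X B]
YXB => BcXXB   [Y -> B c X]
BcXXB => okcXXB   [B -> o k]
okcXXB => okccXXB   [X -> c X]
okccXXB => okcckSXB   [X -> k S]
okcckSXB => okcckYXBXB   [S -> Y X B]
okcckYXBXB => okcckkXBXB   [Y -> k]
okcckkXBXB => okcckkcXBXB   [X -> c X]
okcckkcXBXB => okcckkccXBXB   [X -> c X]
okcckkccXBXB => okcckkcccXBXB   [X -> c X]
okcckkcccXBXB => okcckkccckBXB   [X -> k]
okcckkccckBXB => okcckkccckooXB   [B -> o o]
okcckkccckooXB => okcckkccckookB   [X -> k]
okcckkccckookB => okcckkccckookoo   [B -> o o]

S => YXB => BcXXB => okcXXB => okccXXB => okcckSXB => okcckYXBXB => okcckkXBXB => okcckkcXBXB => okcckkccXBXB => okcckkcccXBXB => okcckkccckBXB => okcckkccckooXB => okcckkccckookB => okcckkccckookoo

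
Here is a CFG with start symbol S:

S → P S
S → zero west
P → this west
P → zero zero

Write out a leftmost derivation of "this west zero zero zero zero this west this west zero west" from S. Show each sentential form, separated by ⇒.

S ⇒ P S ⇒ this west S ⇒ this west P S ⇒ this west zero zero S ⇒ this west zero zero P S ⇒ this west zero zero zero zero S ⇒ this west zero zero zero zero P S ⇒ this west zero zero zero zero this west S ⇒ this west zero zero zero zero this west P S ⇒ this west zero zero zero zero this west this west S ⇒ this west zero zero zero zero this west this west zero west

S ⇒ P S   [S → P S]
P S ⇒ this west S   [P → this west]
this west S ⇒ this west P S   [S → P S]
this west P S ⇒ this west zero zero S   [P → zero zero]
this west zero zero S ⇒ this west zero zero P S   [S → P S]
this west zero zero P S ⇒ this west zero zero zero zero S   [P → zero zero]
this west zero zero zero zero S ⇒ this west zero zero zero zero P S   [S → P S]
this west zero zero zero zero P S ⇒ this west zero zero zero zero this west S   [P → this west]
this west zero zero zero zero this west S ⇒ this west zero zero zero zero this west P S   [S → P S]
this west zero zero zero zero this west P S ⇒ this west zero zero zero zero this west this west S   [P → this west]
this west zero zero zero zero this west this west S ⇒ this west zero zero zero zero this west this west zero west   [S → zero west]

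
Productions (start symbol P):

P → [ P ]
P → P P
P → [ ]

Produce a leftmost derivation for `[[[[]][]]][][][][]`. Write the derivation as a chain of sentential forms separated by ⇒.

P ⇒ PP   [P → P P]
PP ⇒ PPP   [P → P P]
PPP ⇒ PPPP   [P → P P]
PPPP ⇒ PPPPP   [P → P P]
PPPPP ⇒ [P]PPPP   [P → [ P ]]
[P]PPPP ⇒ [[P]]PPPP   [P → [ P ]]
[[P]]PPPP ⇒ [[PP]]PPPP   [P → P P]
[[PP]]PPPP ⇒ [[[P]P]]PPPP   [P → [ P ]]
[[[P]P]]PPPP ⇒ [[[[]]P]]PPPP   [P → [ ]]
[[[[]]P]]PPPP ⇒ [[[[]][]]]PPPP   [P → [ ]]
[[[[]][]]]PPPP ⇒ [[[[]][]]][]PPP   [P → [ ]]
[[[[]][]]][]PPP ⇒ [[[[]][]]][][]PP   [P → [ ]]
[[[[]][]]][][]PP ⇒ [[[[]][]]][][][]P   [P → [ ]]
[[[[]][]]][][][]P ⇒ [[[[]][]]][][][][]   [P → [ ]]

P⇒PP⇒PPP⇒PPPP⇒PPPPP⇒[P]PPPP⇒[[P]]PPPP⇒[[PP]]PPPP⇒[[[P]P]]PPPP⇒[[[[]]P]]PPPP⇒[[[[]][]]]PPPP⇒[[[[]][]]][]PPP⇒[[[[]][]]][][]PP⇒[[[[]][]]][][][]P⇒[[[[]][]]][][][][]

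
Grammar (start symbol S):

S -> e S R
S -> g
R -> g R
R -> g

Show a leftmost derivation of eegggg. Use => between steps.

S=>eSR=>eeSRR=>eegRR=>eeggR=>eegggR=>eegggg

S => eSR   [S -> e S R]
eSR => eeSRR   [S -> e S R]
eeSRR => eegRR   [S -> g]
eegRR => eeggR   [R -> g]
eeggR => eegggR   [R -> g R]
eegggR => eegggg   [R -> g]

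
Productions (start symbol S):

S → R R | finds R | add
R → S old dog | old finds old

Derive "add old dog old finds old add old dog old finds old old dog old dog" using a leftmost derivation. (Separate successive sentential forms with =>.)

S => R R => S old dog R => add old dog R => add old dog S old dog => add old dog R R old dog => add old dog old finds old R old dog => add old dog old finds old S old dog old dog => add old dog old finds old R R old dog old dog => add old dog old finds old S old dog R old dog old dog => add old dog old finds old add old dog R old dog old dog => add old dog old finds old add old dog old finds old old dog old dog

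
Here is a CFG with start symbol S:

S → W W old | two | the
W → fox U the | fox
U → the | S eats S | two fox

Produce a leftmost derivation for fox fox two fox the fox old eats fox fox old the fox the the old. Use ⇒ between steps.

S ⇒ W W old ⇒ fox U the W old ⇒ fox S eats S the W old ⇒ fox W W old eats S the W old ⇒ fox fox U the W old eats S the W old ⇒ fox fox two fox the W old eats S the W old ⇒ fox fox two fox the fox old eats S the W old ⇒ fox fox two fox the fox old eats W W old the W old ⇒ fox fox two fox the fox old eats fox W old the W old ⇒ fox fox two fox the fox old eats fox fox old the W old ⇒ fox fox two fox the fox old eats fox fox old the fox U the old ⇒ fox fox two fox the fox old eats fox fox old the fox the the old

S ⇒ W W old   [S → W W old]
W W old ⇒ fox U the W old   [W → fox U the]
fox U the W old ⇒ fox S eats S the W old   [U → S eats S]
fox S eats S the W old ⇒ fox W W old eats S the W old   [S → W W old]
fox W W old eats S the W old ⇒ fox fox U the W old eats S the W old   [W → fox U the]
fox fox U the W old eats S the W old ⇒ fox fox two fox the W old eats S the W old   [U → two fox]
fox fox two fox the W old eats S the W old ⇒ fox fox two fox the fox old eats S the W old   [W → fox]
fox fox two fox the fox old eats S the W old ⇒ fox fox two fox the fox old eats W W old the W old   [S → W W old]
fox fox two fox the fox old eats W W old the W old ⇒ fox fox two fox the fox old eats fox W old the W old   [W → fox]
fox fox two fox the fox old eats fox W old the W old ⇒ fox fox two fox the fox old eats fox fox old the W old   [W → fox]
fox fox two fox the fox old eats fox fox old the W old ⇒ fox fox two fox the fox old eats fox fox old the fox U the old   [W → fox U the]
fox fox two fox the fox old eats fox fox old the fox U the old ⇒ fox fox two fox the fox old eats fox fox old the fox the the old   [U → the]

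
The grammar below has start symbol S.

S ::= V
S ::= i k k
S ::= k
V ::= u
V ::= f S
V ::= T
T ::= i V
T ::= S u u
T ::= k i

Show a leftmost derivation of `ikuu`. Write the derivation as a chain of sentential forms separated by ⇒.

S⇒V⇒T⇒iV⇒iT⇒iSuu⇒ikuu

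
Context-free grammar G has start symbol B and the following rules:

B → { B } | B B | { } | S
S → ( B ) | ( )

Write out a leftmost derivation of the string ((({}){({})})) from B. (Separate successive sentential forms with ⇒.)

B ⇒ S   [B → S]
S ⇒ (B)   [S → ( B )]
(B) ⇒ (S)   [B → S]
(S) ⇒ ((B))   [S → ( B )]
((B)) ⇒ ((BB))   [B → B B]
((BB)) ⇒ ((SB))   [B → S]
((SB)) ⇒ (((B)B))   [S → ( B )]
(((B)B)) ⇒ ((({})B))   [B → { }]
((({})B)) ⇒ ((({}){B}))   [B → { B }]
((({}){B})) ⇒ ((({}){S}))   [B → S]
((({}){S})) ⇒ ((({}){(B)}))   [S → ( B )]
((({}){(B)})) ⇒ ((({}){({})}))   [B → { }]

B ⇒ S ⇒ (B) ⇒ (S) ⇒ ((B)) ⇒ ((BB)) ⇒ ((SB)) ⇒ (((B)B)) ⇒ ((({})B)) ⇒ ((({}){B})) ⇒ ((({}){S})) ⇒ ((({}){(B)})) ⇒ ((({}){({})}))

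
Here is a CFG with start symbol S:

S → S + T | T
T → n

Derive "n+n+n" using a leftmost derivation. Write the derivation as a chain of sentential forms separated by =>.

S => S+T   [S → S + T]
S+T => S+T+T   [S → S + T]
S+T+T => T+T+T   [S → T]
T+T+T => n+T+T   [T → n]
n+T+T => n+n+T   [T → n]
n+n+T => n+n+n   [T → n]

S => S+T => S+T+T => T+T+T => n+T+T => n+n+T => n+n+n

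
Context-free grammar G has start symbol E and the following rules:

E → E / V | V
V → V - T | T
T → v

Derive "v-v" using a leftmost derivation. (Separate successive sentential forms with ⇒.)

E ⇒ V ⇒ V-T ⇒ T-T ⇒ v-T ⇒ v-v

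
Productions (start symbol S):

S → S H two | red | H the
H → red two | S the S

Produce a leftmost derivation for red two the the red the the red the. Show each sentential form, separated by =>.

S => H the => S the S the => H the the S the => S the S the the S the => H the the S the the S the => red two the the S the the S the => red two the the red the the S the => red two the the red the the red the

S => H the   [S → H the]
H the => S the S the   [H → S the S]
S the S the => H the the S the   [S → H the]
H the the S the => S the S the the S the   [H → S the S]
S the S the the S the => H the the S the the S the   [S → H the]
H the the S the the S the => red two the the S the the S the   [H → red two]
red two the the S the the S the => red two the the red the the S the   [S → red]
red two the the red the the S the => red two the the red the the red the   [S → red]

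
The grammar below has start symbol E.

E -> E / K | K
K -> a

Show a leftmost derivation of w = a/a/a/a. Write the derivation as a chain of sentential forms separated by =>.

E => E/K => E/K/K => E/K/K/K => K/K/K/K => a/K/K/K => a/a/K/K => a/a/a/K => a/a/a/a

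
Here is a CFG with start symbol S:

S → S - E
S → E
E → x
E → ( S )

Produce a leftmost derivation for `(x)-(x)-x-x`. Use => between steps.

S=>S-E=>S-E-E=>S-E-E-E=>E-E-E-E=>(S)-E-E-E=>(E)-E-E-E=>(x)-E-E-E=>(x)-(S)-E-E=>(x)-(E)-E-E=>(x)-(x)-E-E=>(x)-(x)-x-E=>(x)-(x)-x-x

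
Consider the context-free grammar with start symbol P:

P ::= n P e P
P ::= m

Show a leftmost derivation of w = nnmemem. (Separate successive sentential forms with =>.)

P => nPeP => nnPePeP => nnmePeP => nnmemeP => nnmemem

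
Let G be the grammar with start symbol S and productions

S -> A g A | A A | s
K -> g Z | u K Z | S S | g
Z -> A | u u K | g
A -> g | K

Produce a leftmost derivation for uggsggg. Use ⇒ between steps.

S⇒AgA⇒KgA⇒uKZgA⇒uSSZgA⇒uAASZgA⇒ugASZgA⇒uggSZgA⇒uggsZgA⇒uggsggA⇒uggsggg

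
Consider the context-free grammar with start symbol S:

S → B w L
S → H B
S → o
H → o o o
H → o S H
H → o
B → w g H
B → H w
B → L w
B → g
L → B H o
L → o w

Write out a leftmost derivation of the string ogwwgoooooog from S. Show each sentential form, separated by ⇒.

S ⇒ HB ⇒ oSHB ⇒ oBwLHB ⇒ ogwLHB ⇒ ogwBHoHB ⇒ ogwwgHHoHB ⇒ ogwwgoSHHoHB ⇒ ogwwgooHHoHB ⇒ ogwwgoooHoHB ⇒ ogwwgoooooHB ⇒ ogwwgooooooB ⇒ ogwwgoooooog

S ⇒ HB   [S → H B]
HB ⇒ oSHB   [H → o S H]
oSHB ⇒ oBwLHB   [S → B w L]
oBwLHB ⇒ ogwLHB   [B → g]
ogwLHB ⇒ ogwBHoHB   [L → B H o]
ogwBHoHB ⇒ ogwwgHHoHB   [B → w g H]
ogwwgHHoHB ⇒ ogwwgoSHHoHB   [H → o S H]
ogwwgoSHHoHB ⇒ ogwwgooHHoHB   [S → o]
ogwwgooHHoHB ⇒ ogwwgoooHoHB   [H → o]
ogwwgoooHoHB ⇒ ogwwgoooooHB   [H → o]
ogwwgoooooHB ⇒ ogwwgooooooB   [H → o]
ogwwgooooooB ⇒ ogwwgoooooog   [B → g]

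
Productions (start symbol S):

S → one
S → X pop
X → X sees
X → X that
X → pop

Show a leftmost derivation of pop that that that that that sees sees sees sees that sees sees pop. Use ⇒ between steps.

S ⇒ X pop   [S → X pop]
X pop ⇒ X sees pop   [X → X sees]
X sees pop ⇒ X sees sees pop   [X → X sees]
X sees sees pop ⇒ X that sees sees pop   [X → X that]
X that sees sees pop ⇒ X sees that sees sees pop   [X → X sees]
X sees that sees sees pop ⇒ X sees sees that sees sees pop   [X → X sees]
X sees sees that sees sees pop ⇒ X sees sees sees that sees sees pop   [X → X sees]
X sees sees sees that sees sees pop ⇒ X sees sees sees sees that sees sees pop   [X → X sees]
X sees sees sees sees that sees sees pop ⇒ X that sees sees sees sees that sees sees pop   [X → X that]
X that sees sees sees sees that sees sees pop ⇒ X that that sees sees sees sees that sees sees pop   [X → X that]
X that that sees sees sees sees that sees sees pop ⇒ X that that that sees sees sees sees that sees sees pop   [X → X that]
X that that that sees sees sees sees that sees sees pop ⇒ X that that that that sees sees sees sees that sees sees pop   [X → X that]
X that that that that sees sees sees sees that sees sees pop ⇒ X that that that that that sees sees sees sees that sees sees pop   [X → X that]
X that that that that that sees sees sees sees that sees sees pop ⇒ pop that that that that that sees sees sees sees that sees sees pop   [X → pop]

S ⇒ X pop ⇒ X sees pop ⇒ X sees sees pop ⇒ X that sees sees pop ⇒ X sees that sees sees pop ⇒ X sees sees that sees sees pop ⇒ X sees sees sees that sees sees pop ⇒ X sees sees sees sees that sees sees pop ⇒ X that sees sees sees sees that sees sees pop ⇒ X that that sees sees sees sees that sees sees pop ⇒ X that that that sees sees sees sees that sees sees pop ⇒ X that that that that sees sees sees sees that sees sees pop ⇒ X that that that that that sees sees sees sees that sees sees pop ⇒ pop that that that that that sees sees sees sees that sees sees pop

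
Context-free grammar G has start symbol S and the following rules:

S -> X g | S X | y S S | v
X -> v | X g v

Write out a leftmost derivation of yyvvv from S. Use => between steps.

S => ySS => yySSS => yyvSS => yyvvS => yyvvv

S => ySS   [S -> y S S]
ySS => yySSS   [S -> y S S]
yySSS => yyvSS   [S -> v]
yyvSS => yyvvS   [S -> v]
yyvvS => yyvvv   [S -> v]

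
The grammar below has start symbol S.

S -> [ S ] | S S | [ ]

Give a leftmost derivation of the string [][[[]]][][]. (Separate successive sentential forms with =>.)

S => SS => SSS => []SS => []SSS => [][S]SS => [][[S]]SS => [][[[]]]SS => [][[[]]][]S => [][[[]]][][]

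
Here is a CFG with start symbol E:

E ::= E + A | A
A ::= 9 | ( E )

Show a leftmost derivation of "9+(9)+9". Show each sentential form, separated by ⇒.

E ⇒ E+A ⇒ E+A+A ⇒ A+A+A ⇒ 9+A+A ⇒ 9+(E)+A ⇒ 9+(A)+A ⇒ 9+(9)+A ⇒ 9+(9)+9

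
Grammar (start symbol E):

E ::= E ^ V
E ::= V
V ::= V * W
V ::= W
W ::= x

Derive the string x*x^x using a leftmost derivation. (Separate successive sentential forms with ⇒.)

E ⇒ E^V ⇒ V^V ⇒ V*W^V ⇒ W*W^V ⇒ x*W^V ⇒ x*x^V ⇒ x*x^W ⇒ x*x^x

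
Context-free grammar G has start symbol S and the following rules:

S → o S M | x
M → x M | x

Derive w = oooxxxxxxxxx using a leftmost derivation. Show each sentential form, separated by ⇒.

S ⇒ oSM ⇒ ooSMM ⇒ oooSMMM ⇒ oooxMMM ⇒ oooxxMMM ⇒ oooxxxMMM ⇒ oooxxxxMMM ⇒ oooxxxxxMMM ⇒ oooxxxxxxMM ⇒ oooxxxxxxxM ⇒ oooxxxxxxxxM ⇒ oooxxxxxxxxx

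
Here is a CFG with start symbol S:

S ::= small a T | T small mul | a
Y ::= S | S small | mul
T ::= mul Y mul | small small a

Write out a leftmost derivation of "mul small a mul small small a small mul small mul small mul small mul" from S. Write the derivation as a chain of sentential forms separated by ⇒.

S ⇒ T small mul   [S ::= T small mul]
T small mul ⇒ mul Y mul small mul   [T ::= mul Y mul]
mul Y mul small mul ⇒ mul S small mul small mul   [Y ::= S small]
mul S small mul small mul ⇒ mul small a T small mul small mul   [S ::= small a T]
mul small a T small mul small mul ⇒ mul small a mul Y mul small mul small mul   [T ::= mul Y mul]
mul small a mul Y mul small mul small mul ⇒ mul small a mul S small mul small mul small mul   [Y ::= S small]
mul small a mul S small mul small mul small mul ⇒ mul small a mul T small mul small mul small mul small mul   [S ::= T small mul]
mul small a mul T small mul small mul small mul small mul ⇒ mul small a mul small small a small mul small mul small mul small mul   [T ::= small small a]

S ⇒ T small mul ⇒ mul Y mul small mul ⇒ mul S small mul small mul ⇒ mul small a T small mul small mul ⇒ mul small a mul Y mul small mul small mul ⇒ mul small a mul S small mul small mul small mul ⇒ mul small a mul T small mul small mul small mul small mul ⇒ mul small a mul small small a small mul small mul small mul small mul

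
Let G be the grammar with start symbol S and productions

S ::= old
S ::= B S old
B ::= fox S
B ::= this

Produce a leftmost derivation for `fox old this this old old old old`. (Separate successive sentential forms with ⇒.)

S ⇒ B S old ⇒ fox S S old ⇒ fox old S old ⇒ fox old B S old old ⇒ fox old this S old old ⇒ fox old this B S old old old ⇒ fox old this this S old old old ⇒ fox old this this old old old old

S ⇒ B S old   [S ::= B S old]
B S old ⇒ fox S S old   [B ::= fox S]
fox S S old ⇒ fox old S old   [S ::= old]
fox old S old ⇒ fox old B S old old   [S ::= B S old]
fox old B S old old ⇒ fox old this S old old   [B ::= this]
fox old this S old old ⇒ fox old this B S old old old   [S ::= B S old]
fox old this B S old old old ⇒ fox old this this S old old old   [B ::= this]
fox old this this S old old old ⇒ fox old this this old old old old   [S ::= old]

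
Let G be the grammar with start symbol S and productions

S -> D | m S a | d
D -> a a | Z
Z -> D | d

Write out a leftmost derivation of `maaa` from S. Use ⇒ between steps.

S ⇒ mSa ⇒ mDa ⇒ maaa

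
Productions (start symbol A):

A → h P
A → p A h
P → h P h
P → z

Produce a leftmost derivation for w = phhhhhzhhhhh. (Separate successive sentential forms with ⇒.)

A ⇒ pAh   [A → p A h]
pAh ⇒ phPh   [A → h P]
phPh ⇒ phhPhh   [P → h P h]
phhPhh ⇒ phhhPhhh   [P → h P h]
phhhPhhh ⇒ phhhhPhhhh   [P → h P h]
phhhhPhhhh ⇒ phhhhhPhhhhh   [P → h P h]
phhhhhPhhhhh ⇒ phhhhhzhhhhh   [P → z]

A⇒pAh⇒phPh⇒phhPhh⇒phhhPhhh⇒phhhhPhhhh⇒phhhhhPhhhhh⇒phhhhhzhhhhh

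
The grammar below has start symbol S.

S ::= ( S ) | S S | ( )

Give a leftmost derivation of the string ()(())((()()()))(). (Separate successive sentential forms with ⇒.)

S ⇒ SS ⇒ ()S ⇒ ()SS ⇒ ()(S)S ⇒ ()(())S ⇒ ()(())SS ⇒ ()(())(S)S ⇒ ()(())((S))S ⇒ ()(())((SS))S ⇒ ()(())((SSS))S ⇒ ()(())((()SS))S ⇒ ()(())((()()S))S ⇒ ()(())((()()()))S ⇒ ()(())((()()()))()

S ⇒ SS   [S ::= S S]
SS ⇒ ()S   [S ::= ( )]
()S ⇒ ()SS   [S ::= S S]
()SS ⇒ ()(S)S   [S ::= ( S )]
()(S)S ⇒ ()(())S   [S ::= ( )]
()(())S ⇒ ()(())SS   [S ::= S S]
()(())SS ⇒ ()(())(S)S   [S ::= ( S )]
()(())(S)S ⇒ ()(())((S))S   [S ::= ( S )]
()(())((S))S ⇒ ()(())((SS))S   [S ::= S S]
()(())((SS))S ⇒ ()(())((SSS))S   [S ::= S S]
()(())((SSS))S ⇒ ()(())((()SS))S   [S ::= ( )]
()(())((()SS))S ⇒ ()(())((()()S))S   [S ::= ( )]
()(())((()()S))S ⇒ ()(())((()()()))S   [S ::= ( )]
()(())((()()()))S ⇒ ()(())((()()()))()   [S ::= ( )]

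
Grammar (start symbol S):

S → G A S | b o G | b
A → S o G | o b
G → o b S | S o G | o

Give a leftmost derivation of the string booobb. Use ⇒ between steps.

S ⇒ GAS   [S → G A S]
GAS ⇒ SoGAS   [G → S o G]
SoGAS ⇒ boGAS   [S → b]
boGAS ⇒ booAS   [G → o]
booAS ⇒ booobS   [A → o b]
booobS ⇒ booobb   [S → b]

S⇒GAS⇒SoGAS⇒boGAS⇒booAS⇒booobS⇒booobb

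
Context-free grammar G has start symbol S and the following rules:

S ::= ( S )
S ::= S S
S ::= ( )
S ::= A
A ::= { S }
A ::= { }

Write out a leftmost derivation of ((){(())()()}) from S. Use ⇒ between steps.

S ⇒ (S) ⇒ (SS) ⇒ (()S) ⇒ (()A) ⇒ ((){S}) ⇒ ((){SS}) ⇒ ((){SSS}) ⇒ ((){(S)SS}) ⇒ ((){(())SS}) ⇒ ((){(())()S}) ⇒ ((){(())()()})

S ⇒ (S)   [S ::= ( S )]
(S) ⇒ (SS)   [S ::= S S]
(SS) ⇒ (()S)   [S ::= ( )]
(()S) ⇒ (()A)   [S ::= A]
(()A) ⇒ ((){S})   [A ::= { S }]
((){S}) ⇒ ((){SS})   [S ::= S S]
((){SS}) ⇒ ((){SSS})   [S ::= S S]
((){SSS}) ⇒ ((){(S)SS})   [S ::= ( S )]
((){(S)SS}) ⇒ ((){(())SS})   [S ::= ( )]
((){(())SS}) ⇒ ((){(())()S})   [S ::= ( )]
((){(())()S}) ⇒ ((){(())()()})   [S ::= ( )]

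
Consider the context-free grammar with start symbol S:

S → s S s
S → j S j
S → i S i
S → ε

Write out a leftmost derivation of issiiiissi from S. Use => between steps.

S=>iSi=>isSsi=>issSssi=>issiSissi=>issiiSiissi=>issiiiissi

S => iSi   [S → i S i]
iSi => isSsi   [S → s S s]
isSsi => issSssi   [S → s S s]
issSssi => issiSissi   [S → i S i]
issiSissi => issiiSiissi   [S → i S i]
issiiSiissi => issiiiissi   [S → ε]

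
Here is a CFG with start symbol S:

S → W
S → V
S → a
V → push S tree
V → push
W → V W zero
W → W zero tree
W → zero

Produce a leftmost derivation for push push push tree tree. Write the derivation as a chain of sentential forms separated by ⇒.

S ⇒ V ⇒ push S tree ⇒ push V tree ⇒ push push S tree tree ⇒ push push V tree tree ⇒ push push push tree tree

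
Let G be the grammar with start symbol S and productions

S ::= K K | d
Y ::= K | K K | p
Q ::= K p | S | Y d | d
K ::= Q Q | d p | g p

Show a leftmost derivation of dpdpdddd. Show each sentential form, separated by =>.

S => KK => QQK => YdQK => KKdQK => dpKdQK => dpdpdQK => dpdpdSK => dpdpddK => dpdpddQQ => dpdpddSQ => dpdpdddQ => dpdpdddd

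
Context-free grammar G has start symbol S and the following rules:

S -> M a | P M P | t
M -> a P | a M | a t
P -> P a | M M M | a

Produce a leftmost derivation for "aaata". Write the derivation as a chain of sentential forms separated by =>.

S => Ma => aMa => aaMa => aaata

S => Ma   [S -> M a]
Ma => aMa   [M -> a M]
aMa => aaMa   [M -> a M]
aaMa => aaata   [M -> a t]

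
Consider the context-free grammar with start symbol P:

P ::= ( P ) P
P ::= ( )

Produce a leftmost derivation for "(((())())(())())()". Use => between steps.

P => (P)P => ((P)P)P => (((P)P)P)P => (((())P)P)P => (((())())P)P => (((())())(P)P)P => (((())())(())P)P => (((())())(())())P => (((())())(())())()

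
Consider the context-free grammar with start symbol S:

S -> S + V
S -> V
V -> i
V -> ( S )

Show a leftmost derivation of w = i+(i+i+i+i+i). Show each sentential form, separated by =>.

S => S+V   [S -> S + V]
S+V => V+V   [S -> V]
V+V => i+V   [V -> i]
i+V => i+(S)   [V -> ( S )]
i+(S) => i+(S+V)   [S -> S + V]
i+(S+V) => i+(S+V+V)   [S -> S + V]
i+(S+V+V) => i+(S+V+V+V)   [S -> S + V]
i+(S+V+V+V) => i+(S+V+V+V+V)   [S -> S + V]
i+(S+V+V+V+V) => i+(V+V+V+V+V)   [S -> V]
i+(V+V+V+V+V) => i+(i+V+V+V+V)   [V -> i]
i+(i+V+V+V+V) => i+(i+i+V+V+V)   [V -> i]
i+(i+i+V+V+V) => i+(i+i+i+V+V)   [V -> i]
i+(i+i+i+V+V) => i+(i+i+i+i+V)   [V -> i]
i+(i+i+i+i+V) => i+(i+i+i+i+i)   [V -> i]

S => S+V => V+V => i+V => i+(S) => i+(S+V) => i+(S+V+V) => i+(S+V+V+V) => i+(S+V+V+V+V) => i+(V+V+V+V+V) => i+(i+V+V+V+V) => i+(i+i+V+V+V) => i+(i+i+i+V+V) => i+(i+i+i+i+V) => i+(i+i+i+i+i)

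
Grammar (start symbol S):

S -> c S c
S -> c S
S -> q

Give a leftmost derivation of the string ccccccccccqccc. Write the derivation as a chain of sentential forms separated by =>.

S => cSc   [S -> c S c]
cSc => ccSc   [S -> c S]
ccSc => cccScc   [S -> c S c]
cccScc => ccccScc   [S -> c S]
ccccScc => cccccScc   [S -> c S]
cccccScc => ccccccSccc   [S -> c S c]
ccccccSccc => cccccccSccc   [S -> c S]
cccccccSccc => ccccccccSccc   [S -> c S]
ccccccccSccc => cccccccccSccc   [S -> c S]
cccccccccSccc => ccccccccccSccc   [S -> c S]
ccccccccccSccc => ccccccccccqccc   [S -> q]

S => cSc => ccSc => cccScc => ccccScc => cccccScc => ccccccSccc => cccccccSccc => ccccccccSccc => cccccccccSccc => ccccccccccSccc => ccccccccccqccc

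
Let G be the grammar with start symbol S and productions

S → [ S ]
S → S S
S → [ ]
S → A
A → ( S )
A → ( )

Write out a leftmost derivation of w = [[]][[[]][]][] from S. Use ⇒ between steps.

S⇒SS⇒SSS⇒[S]SS⇒[[]]SS⇒[[]][S]S⇒[[]][SS]S⇒[[]][[S]S]S⇒[[]][[[]]S]S⇒[[]][[[]][]]S⇒[[]][[[]][]][]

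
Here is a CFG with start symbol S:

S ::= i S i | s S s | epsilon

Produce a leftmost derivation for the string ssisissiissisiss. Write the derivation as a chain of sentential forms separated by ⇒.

S ⇒ sSs ⇒ ssSss ⇒ ssiSiss ⇒ ssisSsiss ⇒ ssisiSisiss ⇒ ssisisSsisiss ⇒ ssisissSssisiss ⇒ ssisissiSissisiss ⇒ ssisissiissisiss

S ⇒ sSs   [S ::= s S s]
sSs ⇒ ssSss   [S ::= s S s]
ssSss ⇒ ssiSiss   [S ::= i S i]
ssiSiss ⇒ ssisSsiss   [S ::= s S s]
ssisSsiss ⇒ ssisiSisiss   [S ::= i S i]
ssisiSisiss ⇒ ssisisSsisiss   [S ::= s S s]
ssisisSsisiss ⇒ ssisissSssisiss   [S ::= s S s]
ssisissSssisiss ⇒ ssisissiSissisiss   [S ::= i S i]
ssisissiSissisiss ⇒ ssisissiissisiss   [S ::= epsilon]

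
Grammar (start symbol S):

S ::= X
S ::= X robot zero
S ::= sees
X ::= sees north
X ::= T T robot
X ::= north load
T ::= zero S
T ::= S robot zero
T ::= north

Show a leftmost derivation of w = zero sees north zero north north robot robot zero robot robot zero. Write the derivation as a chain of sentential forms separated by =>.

S => X robot zero => T T robot robot zero => zero S T robot robot zero => zero X T robot robot zero => zero sees north T robot robot zero => zero sees north zero S robot robot zero => zero sees north zero X robot zero robot robot zero => zero sees north zero T T robot robot zero robot robot zero => zero sees north zero north T robot robot zero robot robot zero => zero sees north zero north north robot robot zero robot robot zero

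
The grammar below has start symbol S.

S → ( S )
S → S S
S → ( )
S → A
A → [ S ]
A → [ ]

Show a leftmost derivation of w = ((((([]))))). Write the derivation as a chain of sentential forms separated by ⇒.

S ⇒ (S)   [S → ( S )]
(S) ⇒ ((S))   [S → ( S )]
((S)) ⇒ (((S)))   [S → ( S )]
(((S))) ⇒ ((((S))))   [S → ( S )]
((((S)))) ⇒ (((((S)))))   [S → ( S )]
(((((S))))) ⇒ (((((A)))))   [S → A]
(((((A))))) ⇒ ((((([])))))   [A → [ ]]

S⇒(S)⇒((S))⇒(((S)))⇒((((S))))⇒(((((S)))))⇒(((((A)))))⇒((((([])))))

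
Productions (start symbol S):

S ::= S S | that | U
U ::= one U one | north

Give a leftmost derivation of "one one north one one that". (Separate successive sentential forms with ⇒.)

S ⇒ S S   [S ::= S S]
S S ⇒ U S   [S ::= U]
U S ⇒ one U one S   [U ::= one U one]
one U one S ⇒ one one U one one S   [U ::= one U one]
one one U one one S ⇒ one one north one one S   [U ::= north]
one one north one one S ⇒ one one north one one that   [S ::= that]

S ⇒ S S ⇒ U S ⇒ one U one S ⇒ one one U one one S ⇒ one one north one one S ⇒ one one north one one that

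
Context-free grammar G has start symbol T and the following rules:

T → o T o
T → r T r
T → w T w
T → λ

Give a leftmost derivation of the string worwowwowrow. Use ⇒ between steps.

T ⇒ wTw ⇒ woTow ⇒ worTrow ⇒ worwTwrow ⇒ worwoTowrow ⇒ worwowTwowrow ⇒ worwowwowrow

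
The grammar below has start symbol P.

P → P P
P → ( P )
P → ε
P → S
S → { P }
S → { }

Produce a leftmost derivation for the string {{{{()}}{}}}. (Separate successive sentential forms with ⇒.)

P⇒S⇒{P}⇒{S}⇒{{P}}⇒{{PP}}⇒{{SP}}⇒{{{P}P}}⇒{{{S}P}}⇒{{{{P}}P}}⇒{{{{(P)}}P}}⇒{{{{()}}P}}⇒{{{{()}}S}}⇒{{{{()}}{}}}

P ⇒ S   [P → S]
S ⇒ {P}   [S → { P }]
{P} ⇒ {S}   [P → S]
{S} ⇒ {{P}}   [S → { P }]
{{P}} ⇒ {{PP}}   [P → P P]
{{PP}} ⇒ {{SP}}   [P → S]
{{SP}} ⇒ {{{P}P}}   [S → { P }]
{{{P}P}} ⇒ {{{S}P}}   [P → S]
{{{S}P}} ⇒ {{{{P}}P}}   [S → { P }]
{{{{P}}P}} ⇒ {{{{(P)}}P}}   [P → ( P )]
{{{{(P)}}P}} ⇒ {{{{()}}P}}   [P → ε]
{{{{()}}P}} ⇒ {{{{()}}S}}   [P → S]
{{{{()}}S}} ⇒ {{{{()}}{}}}   [S → { }]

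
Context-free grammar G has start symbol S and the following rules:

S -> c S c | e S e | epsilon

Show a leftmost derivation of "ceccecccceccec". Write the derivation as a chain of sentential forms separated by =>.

S => cSc => ceSec => cecScec => ceccSccec => cecceSeccec => ceccecSceccec => cecceccScceccec => ceccecccceccec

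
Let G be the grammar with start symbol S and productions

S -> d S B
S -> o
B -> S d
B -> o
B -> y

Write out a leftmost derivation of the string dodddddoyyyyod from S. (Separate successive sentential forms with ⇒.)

S ⇒ dSB   [S -> d S B]
dSB ⇒ doB   [S -> o]
doB ⇒ doSd   [B -> S d]
doSd ⇒ dodSBd   [S -> d S B]
dodSBd ⇒ doddSBBd   [S -> d S B]
doddSBBd ⇒ dodddSBBBd   [S -> d S B]
dodddSBBBd ⇒ doddddSBBBBd   [S -> d S B]
doddddSBBBBd ⇒ dodddddSBBBBBd   [S -> d S B]
dodddddSBBBBBd ⇒ dodddddoBBBBBd   [S -> o]
dodddddoBBBBBd ⇒ dodddddoyBBBBd   [B -> y]
dodddddoyBBBBd ⇒ dodddddoyyBBBd   [B -> y]
dodddddoyyBBBd ⇒ dodddddoyyyBBd   [B -> y]
dodddddoyyyBBd ⇒ dodddddoyyyyBd   [B -> y]
dodddddoyyyyBd ⇒ dodddddoyyyyod   [B -> o]

S⇒dSB⇒doB⇒doSd⇒dodSBd⇒doddSBBd⇒dodddSBBBd⇒doddddSBBBBd⇒dodddddSBBBBBd⇒dodddddoBBBBBd⇒dodddddoyBBBBd⇒dodddddoyyBBBd⇒dodddddoyyyBBd⇒dodddddoyyyyBd⇒dodddddoyyyyod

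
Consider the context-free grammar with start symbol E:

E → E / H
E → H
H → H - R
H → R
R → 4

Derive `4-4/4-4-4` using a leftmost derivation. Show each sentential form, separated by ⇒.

E ⇒ E/H ⇒ H/H ⇒ H-R/H ⇒ R-R/H ⇒ 4-R/H ⇒ 4-4/H ⇒ 4-4/H-R ⇒ 4-4/H-R-R ⇒ 4-4/R-R-R ⇒ 4-4/4-R-R ⇒ 4-4/4-4-R ⇒ 4-4/4-4-4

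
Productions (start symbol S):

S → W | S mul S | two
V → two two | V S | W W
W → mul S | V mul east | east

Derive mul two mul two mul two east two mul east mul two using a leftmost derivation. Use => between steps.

S => S mul S   [S → S mul S]
S mul S => W mul S   [S → W]
W mul S => V mul east mul S   [W → V mul east]
V mul east mul S => V S mul east mul S   [V → V S]
V S mul east mul S => W W S mul east mul S   [V → W W]
W W S mul east mul S => mul S W S mul east mul S   [W → mul S]
mul S W S mul east mul S => mul S mul S W S mul east mul S   [S → S mul S]
mul S mul S W S mul east mul S => mul S mul S mul S W S mul east mul S   [S → S mul S]
mul S mul S mul S W S mul east mul S => mul two mul S mul S W S mul east mul S   [S → two]
mul two mul S mul S W S mul east mul S => mul two mul two mul S W S mul east mul S   [S → two]
mul two mul two mul S W S mul east mul S => mul two mul two mul two W S mul east mul S   [S → two]
mul two mul two mul two W S mul east mul S => mul two mul two mul two east S mul east mul S   [W → east]
mul two mul two mul two east S mul east mul S => mul two mul two mul two east two mul east mul S   [S → two]
mul two mul two mul two east two mul east mul S => mul two mul two mul two east two mul east mul two   [S → two]

S => S mul S => W mul S => V mul east mul S => V S mul east mul S => W W S mul east mul S => mul S W S mul east mul S => mul S mul S W S mul east mul S => mul S mul S mul S W S mul east mul S => mul two mul S mul S W S mul east mul S => mul two mul two mul S W S mul east mul S => mul two mul two mul two W S mul east mul S => mul two mul two mul two east S mul east mul S => mul two mul two mul two east two mul east mul S => mul two mul two mul two east two mul east mul two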